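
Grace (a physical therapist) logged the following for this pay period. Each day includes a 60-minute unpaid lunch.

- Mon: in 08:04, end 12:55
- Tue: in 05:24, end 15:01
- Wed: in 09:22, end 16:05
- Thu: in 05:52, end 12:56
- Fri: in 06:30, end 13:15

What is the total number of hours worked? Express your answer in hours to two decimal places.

Mon: 08:04–12:55 = 4 h 51 min; less 60 min break → 3 h 51 min
Tue: 05:24–15:01 = 9 h 37 min; less 60 min break → 8 h 37 min
Wed: 09:22–16:05 = 6 h 43 min; less 60 min break → 5 h 43 min
Thu: 05:52–12:56 = 7 h 4 min; less 60 min break → 6 h 4 min
Fri: 06:30–13:15 = 6 h 45 min; less 60 min break → 5 h 45 min
Total: 3 h 51 min + 8 h 37 min + 5 h 43 min + 6 h 4 min + 5 h 45 min = 30 h 0 min.

30.00 hours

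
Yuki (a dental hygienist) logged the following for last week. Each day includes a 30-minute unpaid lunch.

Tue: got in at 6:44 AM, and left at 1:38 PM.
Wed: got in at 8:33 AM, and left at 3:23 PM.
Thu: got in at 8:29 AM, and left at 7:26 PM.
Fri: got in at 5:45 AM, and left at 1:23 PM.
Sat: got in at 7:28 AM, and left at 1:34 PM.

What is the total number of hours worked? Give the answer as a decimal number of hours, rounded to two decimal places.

Tue: 6:44 AM–1:38 PM = 6 h 54 min; less 30 min break → 6 h 24 min
Wed: 8:33 AM–3:23 PM = 6 h 50 min; less 30 min break → 6 h 20 min
Thu: 8:29 AM–7:26 PM = 10 h 57 min; less 30 min break → 10 h 27 min
Fri: 5:45 AM–1:23 PM = 7 h 38 min; less 30 min break → 7 h 8 min
Sat: 7:28 AM–1:34 PM = 6 h 6 min; less 30 min break → 5 h 36 min
Total: 6 h 24 min + 6 h 20 min + 10 h 27 min + 7 h 8 min + 5 h 36 min = 35 h 55 min.

35.92 hours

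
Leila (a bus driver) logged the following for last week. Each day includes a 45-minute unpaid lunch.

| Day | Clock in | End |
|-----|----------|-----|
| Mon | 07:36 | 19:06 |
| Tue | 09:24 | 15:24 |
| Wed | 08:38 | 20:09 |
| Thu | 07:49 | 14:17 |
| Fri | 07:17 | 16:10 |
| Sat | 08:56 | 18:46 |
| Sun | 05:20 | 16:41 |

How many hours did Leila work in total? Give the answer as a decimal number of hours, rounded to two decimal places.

Mon: 07:36–19:06 = 11 h 30 min; less 45 min break → 10 h 45 min
Tue: 09:24–15:24 = 6 h 0 min; less 45 min break → 5 h 15 min
Wed: 08:38–20:09 = 11 h 31 min; less 45 min break → 10 h 46 min
Thu: 07:49–14:17 = 6 h 28 min; less 45 min break → 5 h 43 min
Fri: 07:17–16:10 = 8 h 53 min; less 45 min break → 8 h 8 min
Sat: 08:56–18:46 = 9 h 50 min; less 45 min break → 9 h 5 min
Sun: 05:20–16:41 = 11 h 21 min; less 45 min break → 10 h 36 min
Total: 10 h 45 min + 5 h 15 min + 10 h 46 min + 5 h 43 min + 8 h 8 min + 9 h 5 min + 10 h 36 min = 60 h 18 min.

60.30 hours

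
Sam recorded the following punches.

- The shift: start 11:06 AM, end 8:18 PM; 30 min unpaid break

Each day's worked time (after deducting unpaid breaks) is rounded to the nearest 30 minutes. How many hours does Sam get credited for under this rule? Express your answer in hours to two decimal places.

8.50 hours

The shift: 11:06 AM–8:18 PM = 9 h 12 min − 30 min = 8 h 42 min → rounds to 8 h 30 min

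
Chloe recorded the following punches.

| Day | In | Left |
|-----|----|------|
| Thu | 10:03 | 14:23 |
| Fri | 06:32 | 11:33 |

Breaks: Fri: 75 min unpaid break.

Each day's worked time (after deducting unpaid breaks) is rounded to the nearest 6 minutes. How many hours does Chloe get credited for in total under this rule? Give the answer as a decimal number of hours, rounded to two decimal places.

8.10 hours

Thu: 10:03–14:23 = 4 h 20 min → rounds to 4 h 18 min
Fri: 06:32–11:33 = 5 h 1 min − 75 min = 3 h 46 min → rounds to 3 h 48 min
Total credited: 8 h 6 min.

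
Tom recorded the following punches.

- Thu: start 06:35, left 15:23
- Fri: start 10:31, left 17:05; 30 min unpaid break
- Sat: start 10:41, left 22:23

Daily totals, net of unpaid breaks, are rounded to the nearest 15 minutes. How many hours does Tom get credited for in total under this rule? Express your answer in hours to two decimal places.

26.50 hours

Thu: 06:35–15:23 = 8 h 48 min → rounds to 8 h 45 min
Fri: 10:31–17:05 = 6 h 34 min − 30 min = 6 h 4 min → rounds to 6 h 0 min
Sat: 10:41–22:23 = 11 h 42 min → rounds to 11 h 45 min
Total credited: 26 h 30 min.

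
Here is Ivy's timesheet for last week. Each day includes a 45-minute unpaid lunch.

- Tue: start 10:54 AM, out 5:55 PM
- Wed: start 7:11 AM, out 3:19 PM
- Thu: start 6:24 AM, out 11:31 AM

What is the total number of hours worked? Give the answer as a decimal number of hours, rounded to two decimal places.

Tue: 10:54 AM–5:55 PM = 7 h 1 min; less 45 min break → 6 h 16 min
Wed: 7:11 AM–3:19 PM = 8 h 8 min; less 45 min break → 7 h 23 min
Thu: 6:24 AM–11:31 AM = 5 h 7 min; less 45 min break → 4 h 22 min
Total: 6 h 16 min + 7 h 23 min + 4 h 22 min = 18 h 1 min.

18.02 hours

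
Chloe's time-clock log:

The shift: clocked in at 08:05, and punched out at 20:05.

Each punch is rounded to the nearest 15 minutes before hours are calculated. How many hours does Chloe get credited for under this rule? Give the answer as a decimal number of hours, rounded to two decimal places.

The shift: in 08:05→08:00, out 20:05→20:00; 12 h 0 min

12.00 hours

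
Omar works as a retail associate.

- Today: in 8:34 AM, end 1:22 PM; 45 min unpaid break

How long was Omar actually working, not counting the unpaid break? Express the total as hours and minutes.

4 h 3 min

Today: 8:34 AM–1:22 PM = 4 h 48 min; less 45 min break → 4 h 3 min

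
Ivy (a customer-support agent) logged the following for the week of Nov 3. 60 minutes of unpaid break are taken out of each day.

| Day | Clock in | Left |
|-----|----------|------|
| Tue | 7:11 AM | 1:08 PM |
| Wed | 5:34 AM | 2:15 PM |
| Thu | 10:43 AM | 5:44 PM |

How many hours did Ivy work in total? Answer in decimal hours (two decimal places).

Tue: 7:11 AM–1:08 PM = 5 h 57 min; less 60 min break → 4 h 57 min
Wed: 5:34 AM–2:15 PM = 8 h 41 min; less 60 min break → 7 h 41 min
Thu: 10:43 AM–5:44 PM = 7 h 1 min; less 60 min break → 6 h 1 min
Total: 4 h 57 min + 7 h 41 min + 6 h 1 min = 18 h 39 min.

18.65 hours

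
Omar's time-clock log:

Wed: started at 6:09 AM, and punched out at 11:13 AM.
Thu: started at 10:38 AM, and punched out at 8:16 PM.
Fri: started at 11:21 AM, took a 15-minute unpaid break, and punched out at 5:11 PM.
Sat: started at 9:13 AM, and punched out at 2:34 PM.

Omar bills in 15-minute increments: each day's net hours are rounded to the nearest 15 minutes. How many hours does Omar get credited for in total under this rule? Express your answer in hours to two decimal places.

25.50 hours

Wed: 6:09 AM–11:13 AM = 5 h 4 min → rounds to 5 h 0 min
Thu: 10:38 AM–8:16 PM = 9 h 38 min → rounds to 9 h 45 min
Fri: 11:21 AM–5:11 PM = 5 h 50 min − 15 min = 5 h 35 min → rounds to 5 h 30 min
Sat: 9:13 AM–2:34 PM = 5 h 21 min → rounds to 5 h 15 min
Total credited: 25 h 30 min.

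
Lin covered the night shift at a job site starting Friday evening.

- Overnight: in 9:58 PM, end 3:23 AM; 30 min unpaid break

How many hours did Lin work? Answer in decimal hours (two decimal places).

4.92 hours

Overnight: 9:58 PM → midnight = 2 h 2 min; midnight → 3:23 AM = 3 h 23 min; span 5 h 25 min; less 30 min break → 4 h 55 min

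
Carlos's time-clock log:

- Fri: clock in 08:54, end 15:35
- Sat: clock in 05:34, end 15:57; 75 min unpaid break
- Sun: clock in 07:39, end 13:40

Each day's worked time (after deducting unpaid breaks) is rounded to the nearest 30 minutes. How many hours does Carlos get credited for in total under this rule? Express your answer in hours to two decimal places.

Fri: 08:54–15:35 = 6 h 41 min → rounds to 6 h 30 min
Sat: 05:34–15:57 = 10 h 23 min − 75 min = 9 h 8 min → rounds to 9 h 0 min
Sun: 07:39–13:40 = 6 h 1 min → rounds to 6 h 0 min
Total credited: 21 h 30 min.

21.50 hours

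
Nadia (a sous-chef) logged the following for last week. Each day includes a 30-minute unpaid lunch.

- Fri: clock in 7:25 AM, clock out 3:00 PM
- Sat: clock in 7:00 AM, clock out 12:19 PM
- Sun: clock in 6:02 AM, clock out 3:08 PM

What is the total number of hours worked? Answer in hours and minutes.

Fri: 7:25 AM–3:00 PM = 7 h 35 min; less 30 min break → 7 h 5 min
Sat: 7:00 AM–12:19 PM = 5 h 19 min; less 30 min break → 4 h 49 min
Sun: 6:02 AM–3:08 PM = 9 h 6 min; less 30 min break → 8 h 36 min
Total: 7 h 5 min + 4 h 49 min + 8 h 36 min = 20 h 30 min.

20 h 30 min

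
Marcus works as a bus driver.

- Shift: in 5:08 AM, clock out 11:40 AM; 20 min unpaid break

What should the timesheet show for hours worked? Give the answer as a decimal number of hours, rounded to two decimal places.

Shift: 5:08 AM–11:40 AM = 6 h 32 min; less 20 min break → 6 h 12 min

6.20 hours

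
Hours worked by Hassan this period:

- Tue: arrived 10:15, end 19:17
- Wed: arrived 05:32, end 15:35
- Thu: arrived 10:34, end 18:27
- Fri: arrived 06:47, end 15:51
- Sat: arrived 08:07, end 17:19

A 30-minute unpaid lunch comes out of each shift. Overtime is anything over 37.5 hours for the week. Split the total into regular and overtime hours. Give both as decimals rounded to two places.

Tue: 10:15–19:17 = 9 h 2 min; less 30 min break → 8 h 32 min
Wed: 05:32–15:35 = 10 h 3 min; less 30 min break → 9 h 33 min
Thu: 10:34–18:27 = 7 h 53 min; less 30 min break → 7 h 23 min
Fri: 06:47–15:51 = 9 h 4 min; less 30 min break → 8 h 34 min
Sat: 08:07–17:19 = 9 h 12 min; less 30 min break → 8 h 42 min
Total worked: 42 h 44 min = 42.73 h.
Threshold 37.5 h → overtime 5 h 14 min, regular 37 h 30 min.

Regular 37.50 hours, overtime 5.23 hours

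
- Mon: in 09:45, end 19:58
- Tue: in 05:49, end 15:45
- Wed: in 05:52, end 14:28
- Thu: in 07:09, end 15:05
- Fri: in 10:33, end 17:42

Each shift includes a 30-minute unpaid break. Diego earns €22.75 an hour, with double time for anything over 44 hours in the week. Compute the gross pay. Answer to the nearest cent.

Mon: 09:45–19:58 = 10 h 13 min; less 30 min break → 9 h 43 min
Tue: 05:49–15:45 = 9 h 56 min; less 30 min break → 9 h 26 min
Wed: 05:52–14:28 = 8 h 36 min; less 30 min break → 8 h 6 min
Thu: 07:09–15:05 = 7 h 56 min; less 30 min break → 7 h 26 min
Fri: 10:33–17:42 = 7 h 9 min; less 30 min break → 6 h 39 min
Total worked: 41 h 20 min = 2480 min.
Regular 41 h 20 min = 2480 min at €22.75/h; overtime 0 h 0 min = 0 min at €45.50/h.
Pay = (2480 × €22.75 + 0 × €45.50) ÷ 60 = €940.33.

€940.33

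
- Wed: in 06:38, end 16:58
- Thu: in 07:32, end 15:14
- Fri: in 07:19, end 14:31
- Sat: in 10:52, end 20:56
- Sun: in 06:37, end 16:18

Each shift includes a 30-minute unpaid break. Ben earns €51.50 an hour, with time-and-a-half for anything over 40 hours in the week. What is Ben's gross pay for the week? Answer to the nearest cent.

Wed: 06:38–16:58 = 10 h 20 min; less 30 min break → 9 h 50 min
Thu: 07:32–15:14 = 7 h 42 min; less 30 min break → 7 h 12 min
Fri: 07:19–14:31 = 7 h 12 min; less 30 min break → 6 h 42 min
Sat: 10:52–20:56 = 10 h 4 min; less 30 min break → 9 h 34 min
Sun: 06:37–16:18 = 9 h 41 min; less 30 min break → 9 h 11 min
Total worked: 42 h 29 min = 2549 min.
Regular 40 h 0 min = 2400 min at €51.50/h; overtime 2 h 29 min = 149 min at €77.25/h.
Pay = (2400 × €51.50 + 149 × €77.25) ÷ 60 = €2251.84.

€2251.84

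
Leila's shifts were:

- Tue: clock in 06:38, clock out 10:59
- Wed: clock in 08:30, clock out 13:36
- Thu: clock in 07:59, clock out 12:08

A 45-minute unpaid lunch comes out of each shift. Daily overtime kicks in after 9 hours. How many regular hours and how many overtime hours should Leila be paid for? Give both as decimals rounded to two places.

Tue: 06:38–10:59 = 4 h 21 min; less 45 min break → 3 h 36 min
Wed: 08:30–13:36 = 5 h 6 min; less 45 min break → 4 h 21 min
Thu: 07:59–12:08 = 4 h 9 min; less 45 min break → 3 h 24 min
Tue reg 3 h 36 min / OT 0 h 0 min; Wed reg 4 h 21 min / OT 0 h 0 min; Thu reg 3 h 24 min / OT 0 h 0 min.
Totals: regular 11 h 21 min, overtime 0 h 0 min.

Regular 11.35 hours, overtime 0.00 hours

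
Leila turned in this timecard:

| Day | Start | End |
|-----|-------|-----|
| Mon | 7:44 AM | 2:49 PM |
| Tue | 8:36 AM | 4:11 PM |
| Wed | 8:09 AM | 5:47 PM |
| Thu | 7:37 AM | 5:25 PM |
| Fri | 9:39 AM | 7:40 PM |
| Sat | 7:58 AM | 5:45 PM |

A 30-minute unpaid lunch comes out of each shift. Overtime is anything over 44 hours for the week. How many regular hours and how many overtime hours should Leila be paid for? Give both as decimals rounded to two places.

Regular 44.00 hours, overtime 6.90 hours

Mon: 7:44 AM–2:49 PM = 7 h 5 min; less 30 min break → 6 h 35 min
Tue: 8:36 AM–4:11 PM = 7 h 35 min; less 30 min break → 7 h 5 min
Wed: 8:09 AM–5:47 PM = 9 h 38 min; less 30 min break → 9 h 8 min
Thu: 7:37 AM–5:25 PM = 9 h 48 min; less 30 min break → 9 h 18 min
Fri: 9:39 AM–7:40 PM = 10 h 1 min; less 30 min break → 9 h 31 min
Sat: 7:58 AM–5:45 PM = 9 h 47 min; less 30 min break → 9 h 17 min
Total worked: 50 h 54 min = 50.90 h.
Threshold 44 h → overtime 6 h 54 min, regular 44 h 0 min.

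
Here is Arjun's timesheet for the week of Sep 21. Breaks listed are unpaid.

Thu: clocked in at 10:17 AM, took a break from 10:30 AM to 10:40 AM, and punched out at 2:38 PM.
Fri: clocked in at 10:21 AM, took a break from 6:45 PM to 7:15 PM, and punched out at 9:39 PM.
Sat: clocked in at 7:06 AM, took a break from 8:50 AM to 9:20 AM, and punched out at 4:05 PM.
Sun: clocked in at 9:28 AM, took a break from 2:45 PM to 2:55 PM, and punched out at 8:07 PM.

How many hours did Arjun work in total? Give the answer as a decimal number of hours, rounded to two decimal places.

33.95 hours

Thu: 10:17 AM–2:38 PM = 4 h 21 min; less 10 min break → 4 h 11 min
Fri: 10:21 AM–9:39 PM = 11 h 18 min; less 30 min break → 10 h 48 min
Sat: 7:06 AM–4:05 PM = 8 h 59 min; less 30 min break → 8 h 29 min
Sun: 9:28 AM–8:07 PM = 10 h 39 min; less 10 min break → 10 h 29 min
Total: 4 h 11 min + 10 h 48 min + 8 h 29 min + 10 h 29 min = 33 h 57 min.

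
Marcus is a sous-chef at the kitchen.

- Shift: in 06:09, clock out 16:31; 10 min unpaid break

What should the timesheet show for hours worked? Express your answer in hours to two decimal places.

10.20 hours

Shift: 06:09–16:31 = 10 h 22 min; less 10 min break → 10 h 12 min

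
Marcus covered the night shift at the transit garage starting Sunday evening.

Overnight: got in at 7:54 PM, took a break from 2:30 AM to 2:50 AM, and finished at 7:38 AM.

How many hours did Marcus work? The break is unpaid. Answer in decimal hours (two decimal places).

11.40 hours

Overnight: 7:54 PM → midnight = 4 h 6 min; midnight → 7:38 AM = 7 h 38 min; span 11 h 44 min; less 20 min break → 11 h 24 min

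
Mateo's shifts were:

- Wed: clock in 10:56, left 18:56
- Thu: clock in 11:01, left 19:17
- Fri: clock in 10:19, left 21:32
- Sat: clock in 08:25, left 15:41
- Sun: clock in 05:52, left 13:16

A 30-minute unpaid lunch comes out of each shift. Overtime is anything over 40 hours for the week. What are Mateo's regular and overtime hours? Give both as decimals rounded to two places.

Wed: 10:56–18:56 = 8 h 0 min; less 30 min break → 7 h 30 min
Thu: 11:01–19:17 = 8 h 16 min; less 30 min break → 7 h 46 min
Fri: 10:19–21:32 = 11 h 13 min; less 30 min break → 10 h 43 min
Sat: 08:25–15:41 = 7 h 16 min; less 30 min break → 6 h 46 min
Sun: 05:52–13:16 = 7 h 24 min; less 30 min break → 6 h 54 min
Total worked: 39 h 39 min = 39.65 h.
Threshold 40 h → overtime 0 h 0 min, regular 39 h 39 min.

Regular 39.65 hours, overtime 0.00 hours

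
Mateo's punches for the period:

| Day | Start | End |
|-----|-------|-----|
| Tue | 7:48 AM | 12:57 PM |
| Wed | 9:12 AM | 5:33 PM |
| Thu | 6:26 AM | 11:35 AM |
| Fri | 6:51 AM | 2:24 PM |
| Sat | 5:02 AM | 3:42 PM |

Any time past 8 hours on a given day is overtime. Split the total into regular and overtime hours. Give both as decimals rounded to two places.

Regular 33.85 hours, overtime 3.02 hours

Tue: 7:48 AM–12:57 PM = 5 h 9 min
Wed: 9:12 AM–5:33 PM = 8 h 21 min
Thu: 6:26 AM–11:35 AM = 5 h 9 min
Fri: 6:51 AM–2:24 PM = 7 h 33 min
Sat: 5:02 AM–3:42 PM = 10 h 40 min
Tue reg 5 h 9 min / OT 0 h 0 min; Wed reg 8 h 0 min / OT 0 h 21 min; Thu reg 5 h 9 min / OT 0 h 0 min; Fri reg 7 h 33 min / OT 0 h 0 min; Sat reg 8 h 0 min / OT 2 h 40 min.
Totals: regular 33 h 51 min, overtime 3 h 1 min.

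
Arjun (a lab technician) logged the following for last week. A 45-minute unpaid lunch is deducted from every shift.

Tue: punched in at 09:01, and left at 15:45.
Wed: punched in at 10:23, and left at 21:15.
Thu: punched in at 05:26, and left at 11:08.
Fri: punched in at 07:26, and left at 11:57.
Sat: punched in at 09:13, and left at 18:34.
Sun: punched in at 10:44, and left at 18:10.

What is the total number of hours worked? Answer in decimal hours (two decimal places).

40.10 hours

Tue: 09:01–15:45 = 6 h 44 min; less 45 min break → 5 h 59 min
Wed: 10:23–21:15 = 10 h 52 min; less 45 min break → 10 h 7 min
Thu: 05:26–11:08 = 5 h 42 min; less 45 min break → 4 h 57 min
Fri: 07:26–11:57 = 4 h 31 min; less 45 min break → 3 h 46 min
Sat: 09:13–18:34 = 9 h 21 min; less 45 min break → 8 h 36 min
Sun: 10:44–18:10 = 7 h 26 min; less 45 min break → 6 h 41 min
Total: 5 h 59 min + 10 h 7 min + 4 h 57 min + 3 h 46 min + 8 h 36 min + 6 h 41 min = 40 h 6 min.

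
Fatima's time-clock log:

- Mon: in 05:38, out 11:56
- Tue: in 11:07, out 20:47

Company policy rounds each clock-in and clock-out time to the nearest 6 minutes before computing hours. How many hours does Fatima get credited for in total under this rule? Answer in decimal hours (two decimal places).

Mon: in 05:38→05:36, out 11:56→11:54; 6 h 18 min
Tue: in 11:07→11:06, out 20:47→20:48; 9 h 42 min
Total credited: 16 h 0 min.

16.00 hours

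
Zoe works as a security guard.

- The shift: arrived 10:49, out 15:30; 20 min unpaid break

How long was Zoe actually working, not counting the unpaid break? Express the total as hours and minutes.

The shift: 10:49–15:30 = 4 h 41 min; less 20 min break → 4 h 21 min

4 h 21 min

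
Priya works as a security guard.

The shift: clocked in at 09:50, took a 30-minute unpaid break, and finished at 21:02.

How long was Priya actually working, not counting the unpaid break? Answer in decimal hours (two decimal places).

10.70 hours

The shift: 09:50–21:02 = 11 h 12 min; less 30 min break → 10 h 42 min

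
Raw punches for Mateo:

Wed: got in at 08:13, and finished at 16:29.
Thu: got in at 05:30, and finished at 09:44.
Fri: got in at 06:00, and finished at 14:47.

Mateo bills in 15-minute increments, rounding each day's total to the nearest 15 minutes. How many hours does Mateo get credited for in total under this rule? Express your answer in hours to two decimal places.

Wed: 08:13–16:29 = 8 h 16 min → rounds to 8 h 15 min
Thu: 05:30–09:44 = 4 h 14 min → rounds to 4 h 15 min
Fri: 06:00–14:47 = 8 h 47 min → rounds to 8 h 45 min
Total credited: 21 h 15 min.

21.25 hours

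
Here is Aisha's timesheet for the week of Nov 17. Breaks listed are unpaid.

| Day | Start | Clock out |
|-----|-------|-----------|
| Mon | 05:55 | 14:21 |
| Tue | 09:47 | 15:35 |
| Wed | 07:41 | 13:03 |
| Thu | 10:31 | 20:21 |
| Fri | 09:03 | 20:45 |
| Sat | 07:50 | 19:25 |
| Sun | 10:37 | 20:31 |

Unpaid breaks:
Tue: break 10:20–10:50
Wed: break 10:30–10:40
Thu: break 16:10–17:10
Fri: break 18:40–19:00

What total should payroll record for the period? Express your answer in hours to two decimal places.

60.62 hours

Mon: 05:55–14:21 = 8 h 26 min
Tue: 09:47–15:35 = 5 h 48 min; less 30 min break → 5 h 18 min
Wed: 07:41–13:03 = 5 h 22 min; less 10 min break → 5 h 12 min
Thu: 10:31–20:21 = 9 h 50 min; less 60 min break → 8 h 50 min
Fri: 09:03–20:45 = 11 h 42 min; less 20 min break → 11 h 22 min
Sat: 07:50–19:25 = 11 h 35 min
Sun: 10:37–20:31 = 9 h 54 min
Total: 8 h 26 min + 5 h 18 min + 5 h 12 min + 8 h 50 min + 11 h 22 min + 11 h 35 min + 9 h 54 min = 60 h 37 min.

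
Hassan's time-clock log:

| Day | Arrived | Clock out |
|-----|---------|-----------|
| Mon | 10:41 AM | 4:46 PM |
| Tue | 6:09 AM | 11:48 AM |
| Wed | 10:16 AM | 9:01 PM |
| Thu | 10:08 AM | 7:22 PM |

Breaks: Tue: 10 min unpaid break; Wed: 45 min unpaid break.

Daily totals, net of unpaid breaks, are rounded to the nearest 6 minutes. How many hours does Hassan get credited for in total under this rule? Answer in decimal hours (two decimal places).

Mon: 10:41 AM–4:46 PM = 6 h 5 min → rounds to 6 h 6 min
Tue: 6:09 AM–11:48 AM = 5 h 39 min − 10 min = 5 h 29 min → rounds to 5 h 30 min
Wed: 10:16 AM–9:01 PM = 10 h 45 min − 45 min = 10 h 0 min → rounds to 10 h 0 min
Thu: 10:08 AM–7:22 PM = 9 h 14 min → rounds to 9 h 12 min
Total credited: 30 h 48 min.

30.80 hours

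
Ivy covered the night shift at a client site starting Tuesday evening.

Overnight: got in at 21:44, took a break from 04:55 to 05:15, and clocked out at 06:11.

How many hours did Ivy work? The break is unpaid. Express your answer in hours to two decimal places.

8.12 hours

Overnight: 21:44 → midnight = 2 h 16 min; midnight → 06:11 = 6 h 11 min; span 8 h 27 min; less 20 min break → 8 h 7 min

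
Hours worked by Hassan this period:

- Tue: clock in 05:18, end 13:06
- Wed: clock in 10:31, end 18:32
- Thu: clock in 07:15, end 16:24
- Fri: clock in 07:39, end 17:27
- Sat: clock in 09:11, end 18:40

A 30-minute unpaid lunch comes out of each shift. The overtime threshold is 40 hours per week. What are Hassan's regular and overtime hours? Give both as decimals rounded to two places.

Regular 40.00 hours, overtime 1.75 hours

Tue: 05:18–13:06 = 7 h 48 min; less 30 min break → 7 h 18 min
Wed: 10:31–18:32 = 8 h 1 min; less 30 min break → 7 h 31 min
Thu: 07:15–16:24 = 9 h 9 min; less 30 min break → 8 h 39 min
Fri: 07:39–17:27 = 9 h 48 min; less 30 min break → 9 h 18 min
Sat: 09:11–18:40 = 9 h 29 min; less 30 min break → 8 h 59 min
Total worked: 41 h 45 min = 41.75 h.
Threshold 40 h → overtime 1 h 45 min, regular 40 h 0 min.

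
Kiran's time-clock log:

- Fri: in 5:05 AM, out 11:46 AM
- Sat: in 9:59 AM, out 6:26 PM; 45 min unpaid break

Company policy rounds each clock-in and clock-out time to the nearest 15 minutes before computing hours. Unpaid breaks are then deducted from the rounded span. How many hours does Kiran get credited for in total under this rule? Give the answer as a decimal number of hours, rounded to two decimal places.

14.50 hours

Fri: in 5:05 AM→5:00 AM, out 11:46 AM→11:45 AM; 6 h 45 min
Sat: in 9:59 AM→10:00 AM, out 6:26 PM→6:30 PM; 8 h 30 min − 45 min = 7 h 45 min
Total credited: 14 h 30 min.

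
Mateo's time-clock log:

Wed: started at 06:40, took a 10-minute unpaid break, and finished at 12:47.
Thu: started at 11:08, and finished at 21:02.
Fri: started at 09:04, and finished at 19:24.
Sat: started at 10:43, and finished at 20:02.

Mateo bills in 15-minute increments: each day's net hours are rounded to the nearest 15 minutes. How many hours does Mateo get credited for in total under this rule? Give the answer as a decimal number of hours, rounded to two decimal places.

Wed: 06:40–12:47 = 6 h 7 min − 10 min = 5 h 57 min → rounds to 6 h 0 min
Thu: 11:08–21:02 = 9 h 54 min → rounds to 10 h 0 min
Fri: 09:04–19:24 = 10 h 20 min → rounds to 10 h 15 min
Sat: 10:43–20:02 = 9 h 19 min → rounds to 9 h 15 min
Total credited: 35 h 30 min.

35.50 hours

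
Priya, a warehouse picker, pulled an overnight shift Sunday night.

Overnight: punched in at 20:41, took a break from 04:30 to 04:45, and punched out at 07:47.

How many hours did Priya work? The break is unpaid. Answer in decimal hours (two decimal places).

10.85 hours

Overnight: 20:41 → midnight = 3 h 19 min; midnight → 07:47 = 7 h 47 min; span 11 h 6 min; less 15 min break → 10 h 51 min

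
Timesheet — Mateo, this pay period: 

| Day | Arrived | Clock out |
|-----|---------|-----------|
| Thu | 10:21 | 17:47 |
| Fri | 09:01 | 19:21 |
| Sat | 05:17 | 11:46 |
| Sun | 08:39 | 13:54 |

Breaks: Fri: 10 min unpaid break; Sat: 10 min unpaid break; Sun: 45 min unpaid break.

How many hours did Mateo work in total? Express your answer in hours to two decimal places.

28.42 hours

Thu: 10:21–17:47 = 7 h 26 min
Fri: 09:01–19:21 = 10 h 20 min; less 10 min break → 10 h 10 min
Sat: 05:17–11:46 = 6 h 29 min; less 10 min break → 6 h 19 min
Sun: 08:39–13:54 = 5 h 15 min; less 45 min break → 4 h 30 min
Total: 7 h 26 min + 10 h 10 min + 6 h 19 min + 4 h 30 min = 28 h 25 min.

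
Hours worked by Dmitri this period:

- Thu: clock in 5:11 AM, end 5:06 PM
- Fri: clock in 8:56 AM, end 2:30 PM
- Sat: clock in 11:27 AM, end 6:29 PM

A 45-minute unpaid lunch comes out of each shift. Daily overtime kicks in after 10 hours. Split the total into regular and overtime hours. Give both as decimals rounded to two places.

Thu: 5:11 AM–5:06 PM = 11 h 55 min; less 45 min break → 11 h 10 min
Fri: 8:56 AM–2:30 PM = 5 h 34 min; less 45 min break → 4 h 49 min
Sat: 11:27 AM–6:29 PM = 7 h 2 min; less 45 min break → 6 h 17 min
Thu reg 10 h 0 min / OT 1 h 10 min; Fri reg 4 h 49 min / OT 0 h 0 min; Sat reg 6 h 17 min / OT 0 h 0 min.
Totals: regular 21 h 6 min, overtime 1 h 10 min.

Regular 21.10 hours, overtime 1.17 hours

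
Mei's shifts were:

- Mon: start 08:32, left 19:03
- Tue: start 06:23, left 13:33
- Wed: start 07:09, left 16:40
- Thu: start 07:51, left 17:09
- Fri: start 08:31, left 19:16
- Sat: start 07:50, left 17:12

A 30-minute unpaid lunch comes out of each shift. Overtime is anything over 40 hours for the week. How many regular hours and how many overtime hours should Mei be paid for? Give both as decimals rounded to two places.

Mon: 08:32–19:03 = 10 h 31 min; less 30 min break → 10 h 1 min
Tue: 06:23–13:33 = 7 h 10 min; less 30 min break → 6 h 40 min
Wed: 07:09–16:40 = 9 h 31 min; less 30 min break → 9 h 1 min
Thu: 07:51–17:09 = 9 h 18 min; less 30 min break → 8 h 48 min
Fri: 08:31–19:16 = 10 h 45 min; less 30 min break → 10 h 15 min
Sat: 07:50–17:12 = 9 h 22 min; less 30 min break → 8 h 52 min
Total worked: 53 h 37 min = 53.62 h.
Threshold 40 h → overtime 13 h 37 min, regular 40 h 0 min.

Regular 40.00 hours, overtime 13.62 hours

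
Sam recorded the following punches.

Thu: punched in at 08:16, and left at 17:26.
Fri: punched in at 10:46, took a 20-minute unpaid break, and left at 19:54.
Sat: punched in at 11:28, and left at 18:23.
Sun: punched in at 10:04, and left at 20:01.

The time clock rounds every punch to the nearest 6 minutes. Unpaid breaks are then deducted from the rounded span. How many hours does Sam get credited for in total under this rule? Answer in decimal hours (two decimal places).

34.67 hours

Thu: in 08:16→08:18, out 17:26→17:24; 9 h 6 min
Fri: in 10:46→10:48, out 19:54→19:54; 9 h 6 min − 20 min = 8 h 46 min
Sat: in 11:28→11:30, out 18:23→18:24; 6 h 54 min
Sun: in 10:04→10:06, out 20:01→20:00; 9 h 54 min
Total credited: 34 h 40 min.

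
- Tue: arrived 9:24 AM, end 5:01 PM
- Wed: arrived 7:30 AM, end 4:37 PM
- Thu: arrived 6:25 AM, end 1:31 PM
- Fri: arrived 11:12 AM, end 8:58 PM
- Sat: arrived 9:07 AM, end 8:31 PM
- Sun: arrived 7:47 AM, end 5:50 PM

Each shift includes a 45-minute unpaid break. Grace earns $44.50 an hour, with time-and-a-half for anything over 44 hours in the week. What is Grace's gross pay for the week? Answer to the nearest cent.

Tue: 9:24 AM–5:01 PM = 7 h 37 min; less 45 min break → 6 h 52 min
Wed: 7:30 AM–4:37 PM = 9 h 7 min; less 45 min break → 8 h 22 min
Thu: 6:25 AM–1:31 PM = 7 h 6 min; less 45 min break → 6 h 21 min
Fri: 11:12 AM–8:58 PM = 9 h 46 min; less 45 min break → 9 h 1 min
Sat: 9:07 AM–8:31 PM = 11 h 24 min; less 45 min break → 10 h 39 min
Sun: 7:47 AM–5:50 PM = 10 h 3 min; less 45 min break → 9 h 18 min
Total worked: 50 h 33 min = 3033 min.
Regular 44 h 0 min = 2640 min at $44.50/h; overtime 6 h 33 min = 393 min at $66.75/h.
Pay = (2640 × $44.50 + 393 × $66.75) ÷ 60 = $2395.21.

$2395.21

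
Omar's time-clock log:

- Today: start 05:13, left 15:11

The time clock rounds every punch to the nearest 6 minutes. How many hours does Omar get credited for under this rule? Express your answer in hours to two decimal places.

Today: in 05:13→05:12, out 15:11→15:12; 10 h 0 min

10.00 hours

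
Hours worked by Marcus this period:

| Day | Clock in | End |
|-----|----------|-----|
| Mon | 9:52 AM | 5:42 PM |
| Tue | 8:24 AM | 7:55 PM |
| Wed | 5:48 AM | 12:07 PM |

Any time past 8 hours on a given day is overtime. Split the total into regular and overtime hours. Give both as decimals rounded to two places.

Mon: 9:52 AM–5:42 PM = 7 h 50 min
Tue: 8:24 AM–7:55 PM = 11 h 31 min
Wed: 5:48 AM–12:07 PM = 6 h 19 min
Mon reg 7 h 50 min / OT 0 h 0 min; Tue reg 8 h 0 min / OT 3 h 31 min; Wed reg 6 h 19 min / OT 0 h 0 min.
Totals: regular 22 h 9 min, overtime 3 h 31 min.

Regular 22.15 hours, overtime 3.52 hours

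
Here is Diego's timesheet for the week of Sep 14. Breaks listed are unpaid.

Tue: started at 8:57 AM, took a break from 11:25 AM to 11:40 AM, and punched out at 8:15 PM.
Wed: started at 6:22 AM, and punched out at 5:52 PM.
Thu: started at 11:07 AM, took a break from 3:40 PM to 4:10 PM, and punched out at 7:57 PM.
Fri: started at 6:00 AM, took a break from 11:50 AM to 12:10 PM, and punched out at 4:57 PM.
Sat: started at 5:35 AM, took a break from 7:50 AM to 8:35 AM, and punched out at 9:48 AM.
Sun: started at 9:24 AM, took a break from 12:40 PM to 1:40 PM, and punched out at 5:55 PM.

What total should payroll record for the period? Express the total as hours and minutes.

Tue: 8:57 AM–8:15 PM = 11 h 18 min; less 15 min break → 11 h 3 min
Wed: 6:22 AM–5:52 PM = 11 h 30 min
Thu: 11:07 AM–7:57 PM = 8 h 50 min; less 30 min break → 8 h 20 min
Fri: 6:00 AM–4:57 PM = 10 h 57 min; less 20 min break → 10 h 37 min
Sat: 5:35 AM–9:48 AM = 4 h 13 min; less 45 min break → 3 h 28 min
Sun: 9:24 AM–5:55 PM = 8 h 31 min; less 60 min break → 7 h 31 min
Total: 11 h 3 min + 11 h 30 min + 8 h 20 min + 10 h 37 min + 3 h 28 min + 7 h 31 min = 52 h 29 min.

52 h 29 min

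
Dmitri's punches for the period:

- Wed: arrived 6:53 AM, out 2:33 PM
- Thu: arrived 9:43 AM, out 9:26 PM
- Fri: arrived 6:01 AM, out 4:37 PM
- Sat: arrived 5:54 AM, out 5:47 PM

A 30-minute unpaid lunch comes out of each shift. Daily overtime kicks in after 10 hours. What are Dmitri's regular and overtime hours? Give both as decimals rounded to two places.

Wed: 6:53 AM–2:33 PM = 7 h 40 min; less 30 min break → 7 h 10 min
Thu: 9:43 AM–9:26 PM = 11 h 43 min; less 30 min break → 11 h 13 min
Fri: 6:01 AM–4:37 PM = 10 h 36 min; less 30 min break → 10 h 6 min
Sat: 5:54 AM–5:47 PM = 11 h 53 min; less 30 min break → 11 h 23 min
Wed reg 7 h 10 min / OT 0 h 0 min; Thu reg 10 h 0 min / OT 1 h 13 min; Fri reg 10 h 0 min / OT 0 h 6 min; Sat reg 10 h 0 min / OT 1 h 23 min.
Totals: regular 37 h 10 min, overtime 2 h 42 min.

Regular 37.17 hours, overtime 2.70 hours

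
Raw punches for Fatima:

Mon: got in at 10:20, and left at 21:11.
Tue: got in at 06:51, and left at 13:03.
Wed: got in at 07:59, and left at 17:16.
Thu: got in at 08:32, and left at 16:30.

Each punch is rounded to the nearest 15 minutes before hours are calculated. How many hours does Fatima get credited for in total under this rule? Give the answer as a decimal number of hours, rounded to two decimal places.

34.50 hours

Mon: in 10:20→10:15, out 21:11→21:15; 11 h 0 min
Tue: in 06:51→06:45, out 13:03→13:00; 6 h 15 min
Wed: in 07:59→08:00, out 17:16→17:15; 9 h 15 min
Thu: in 08:32→08:30, out 16:30→16:30; 8 h 0 min
Total credited: 34 h 30 min.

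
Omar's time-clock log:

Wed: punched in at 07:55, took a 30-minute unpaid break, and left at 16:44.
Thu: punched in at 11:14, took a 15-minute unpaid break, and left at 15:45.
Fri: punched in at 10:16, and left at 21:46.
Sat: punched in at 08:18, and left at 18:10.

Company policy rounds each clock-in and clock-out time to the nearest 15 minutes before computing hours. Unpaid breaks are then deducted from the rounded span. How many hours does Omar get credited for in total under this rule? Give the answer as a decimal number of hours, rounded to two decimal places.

34.00 hours

Wed: in 07:55→08:00, out 16:44→16:45; 8 h 45 min − 30 min = 8 h 15 min
Thu: in 11:14→11:15, out 15:45→15:45; 4 h 30 min − 15 min = 4 h 15 min
Fri: in 10:16→10:15, out 21:46→21:45; 11 h 30 min
Sat: in 08:18→08:15, out 18:10→18:15; 10 h 0 min
Total credited: 34 h 0 min.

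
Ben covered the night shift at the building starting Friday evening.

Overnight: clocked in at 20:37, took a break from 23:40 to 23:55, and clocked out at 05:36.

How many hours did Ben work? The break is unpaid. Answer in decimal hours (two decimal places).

8.73 hours

Overnight: 20:37 → midnight = 3 h 23 min; midnight → 05:36 = 5 h 36 min; span 8 h 59 min; less 15 min break → 8 h 44 min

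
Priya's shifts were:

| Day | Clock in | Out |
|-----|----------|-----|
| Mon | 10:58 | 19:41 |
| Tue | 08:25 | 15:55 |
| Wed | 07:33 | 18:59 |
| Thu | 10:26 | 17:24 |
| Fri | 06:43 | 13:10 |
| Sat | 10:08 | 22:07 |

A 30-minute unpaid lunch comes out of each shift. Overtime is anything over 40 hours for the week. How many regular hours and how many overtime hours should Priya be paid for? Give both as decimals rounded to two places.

Regular 40.00 hours, overtime 10.05 hours

Mon: 10:58–19:41 = 8 h 43 min; less 30 min break → 8 h 13 min
Tue: 08:25–15:55 = 7 h 30 min; less 30 min break → 7 h 0 min
Wed: 07:33–18:59 = 11 h 26 min; less 30 min break → 10 h 56 min
Thu: 10:26–17:24 = 6 h 58 min; less 30 min break → 6 h 28 min
Fri: 06:43–13:10 = 6 h 27 min; less 30 min break → 5 h 57 min
Sat: 10:08–22:07 = 11 h 59 min; less 30 min break → 11 h 29 min
Total worked: 50 h 3 min = 50.05 h.
Threshold 40 h → overtime 10 h 3 min, regular 40 h 0 min.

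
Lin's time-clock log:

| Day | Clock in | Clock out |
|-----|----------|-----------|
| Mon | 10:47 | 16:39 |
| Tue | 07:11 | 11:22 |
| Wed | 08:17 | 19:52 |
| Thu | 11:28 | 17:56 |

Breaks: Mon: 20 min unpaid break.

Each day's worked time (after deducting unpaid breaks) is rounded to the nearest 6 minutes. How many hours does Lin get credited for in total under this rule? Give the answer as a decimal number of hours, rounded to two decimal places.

Mon: 10:47–16:39 = 5 h 52 min − 20 min = 5 h 32 min → rounds to 5 h 30 min
Tue: 07:11–11:22 = 4 h 11 min → rounds to 4 h 12 min
Wed: 08:17–19:52 = 11 h 35 min → rounds to 11 h 36 min
Thu: 11:28–17:56 = 6 h 28 min → rounds to 6 h 30 min
Total credited: 27 h 48 min.

27.80 hours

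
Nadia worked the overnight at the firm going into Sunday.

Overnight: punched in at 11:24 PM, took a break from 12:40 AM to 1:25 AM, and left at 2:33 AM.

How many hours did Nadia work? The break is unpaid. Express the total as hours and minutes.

Overnight: 11:24 PM → midnight = 0 h 36 min; midnight → 2:33 AM = 2 h 33 min; span 3 h 9 min; less 45 min break → 2 h 24 min

2 h 24 min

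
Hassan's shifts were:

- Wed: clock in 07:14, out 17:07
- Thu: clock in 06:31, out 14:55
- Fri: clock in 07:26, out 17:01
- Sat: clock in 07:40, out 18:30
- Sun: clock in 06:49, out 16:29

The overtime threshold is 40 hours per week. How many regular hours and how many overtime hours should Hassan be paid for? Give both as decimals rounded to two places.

Regular 40.00 hours, overtime 8.37 hours

Wed: 07:14–17:07 = 9 h 53 min
Thu: 06:31–14:55 = 8 h 24 min
Fri: 07:26–17:01 = 9 h 35 min
Sat: 07:40–18:30 = 10 h 50 min
Sun: 06:49–16:29 = 9 h 40 min
Total worked: 48 h 22 min = 48.37 h.
Threshold 40 h → overtime 8 h 22 min, regular 40 h 0 min.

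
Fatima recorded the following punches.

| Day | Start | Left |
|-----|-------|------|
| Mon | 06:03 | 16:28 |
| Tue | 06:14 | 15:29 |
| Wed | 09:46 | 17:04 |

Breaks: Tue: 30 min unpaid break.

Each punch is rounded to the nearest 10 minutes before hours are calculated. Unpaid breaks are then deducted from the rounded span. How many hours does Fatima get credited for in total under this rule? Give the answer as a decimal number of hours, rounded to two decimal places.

Mon: in 06:03→06:00, out 16:28→16:30; 10 h 30 min
Tue: in 06:14→06:10, out 15:29→15:30; 9 h 20 min − 30 min = 8 h 50 min
Wed: in 09:46→09:50, out 17:04→17:00; 7 h 10 min
Total credited: 26 h 30 min.

26.50 hours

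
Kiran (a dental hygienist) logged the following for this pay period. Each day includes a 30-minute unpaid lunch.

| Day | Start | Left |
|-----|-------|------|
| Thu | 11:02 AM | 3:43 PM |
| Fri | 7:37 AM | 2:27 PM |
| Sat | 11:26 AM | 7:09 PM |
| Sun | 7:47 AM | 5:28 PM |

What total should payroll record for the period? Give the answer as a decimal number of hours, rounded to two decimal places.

26.92 hours

Thu: 11:02 AM–3:43 PM = 4 h 41 min; less 30 min break → 4 h 11 min
Fri: 7:37 AM–2:27 PM = 6 h 50 min; less 30 min break → 6 h 20 min
Sat: 11:26 AM–7:09 PM = 7 h 43 min; less 30 min break → 7 h 13 min
Sun: 7:47 AM–5:28 PM = 9 h 41 min; less 30 min break → 9 h 11 min
Total: 4 h 11 min + 6 h 20 min + 7 h 13 min + 9 h 11 min = 26 h 55 min.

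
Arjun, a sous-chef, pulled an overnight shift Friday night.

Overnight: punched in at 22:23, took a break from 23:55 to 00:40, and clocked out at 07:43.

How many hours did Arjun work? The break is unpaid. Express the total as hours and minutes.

8 h 35 min

Overnight: 22:23 → midnight = 1 h 37 min; midnight → 07:43 = 7 h 43 min; span 9 h 20 min; less 45 min break → 8 h 35 min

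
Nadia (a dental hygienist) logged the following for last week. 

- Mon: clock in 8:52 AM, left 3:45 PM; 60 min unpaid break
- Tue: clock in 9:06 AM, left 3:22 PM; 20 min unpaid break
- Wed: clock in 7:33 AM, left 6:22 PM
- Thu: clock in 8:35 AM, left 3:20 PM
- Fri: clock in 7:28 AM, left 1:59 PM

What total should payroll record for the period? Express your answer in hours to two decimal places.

Mon: 8:52 AM–3:45 PM = 6 h 53 min; less 60 min break → 5 h 53 min
Tue: 9:06 AM–3:22 PM = 6 h 16 min; less 20 min break → 5 h 56 min
Wed: 7:33 AM–6:22 PM = 10 h 49 min
Thu: 8:35 AM–3:20 PM = 6 h 45 min
Fri: 7:28 AM–1:59 PM = 6 h 31 min
Total: 5 h 53 min + 5 h 56 min + 10 h 49 min + 6 h 45 min + 6 h 31 min = 35 h 54 min.

35.90 hours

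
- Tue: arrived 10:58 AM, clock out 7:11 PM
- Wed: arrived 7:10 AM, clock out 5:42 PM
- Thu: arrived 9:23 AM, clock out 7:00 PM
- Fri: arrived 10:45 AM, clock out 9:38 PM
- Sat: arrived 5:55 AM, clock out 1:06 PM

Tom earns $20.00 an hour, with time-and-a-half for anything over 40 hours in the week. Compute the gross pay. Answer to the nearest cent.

$993.00

Tue: 10:58 AM–7:11 PM = 8 h 13 min
Wed: 7:10 AM–5:42 PM = 10 h 32 min
Thu: 9:23 AM–7:00 PM = 9 h 37 min
Fri: 10:45 AM–9:38 PM = 10 h 53 min
Sat: 5:55 AM–1:06 PM = 7 h 11 min
Total worked: 46 h 26 min = 2786 min.
Regular 40 h 0 min = 2400 min at $20.00/h; overtime 6 h 26 min = 386 min at $30.00/h.
Pay = (2400 × $20.00 + 386 × $30.00) ÷ 60 = $993.00.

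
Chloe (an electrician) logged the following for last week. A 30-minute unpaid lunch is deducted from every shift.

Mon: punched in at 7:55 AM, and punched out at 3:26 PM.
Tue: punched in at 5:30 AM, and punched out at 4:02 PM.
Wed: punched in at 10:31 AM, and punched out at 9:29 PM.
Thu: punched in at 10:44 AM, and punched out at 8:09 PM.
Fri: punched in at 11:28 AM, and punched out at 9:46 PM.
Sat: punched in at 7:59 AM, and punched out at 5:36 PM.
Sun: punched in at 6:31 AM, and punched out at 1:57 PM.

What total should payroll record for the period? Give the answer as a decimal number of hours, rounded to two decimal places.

62.28 hours

Mon: 7:55 AM–3:26 PM = 7 h 31 min; less 30 min break → 7 h 1 min
Tue: 5:30 AM–4:02 PM = 10 h 32 min; less 30 min break → 10 h 2 min
Wed: 10:31 AM–9:29 PM = 10 h 58 min; less 30 min break → 10 h 28 min
Thu: 10:44 AM–8:09 PM = 9 h 25 min; less 30 min break → 8 h 55 min
Fri: 11:28 AM–9:46 PM = 10 h 18 min; less 30 min break → 9 h 48 min
Sat: 7:59 AM–5:36 PM = 9 h 37 min; less 30 min break → 9 h 7 min
Sun: 6:31 AM–1:57 PM = 7 h 26 min; less 30 min break → 6 h 56 min
Total: 7 h 1 min + 10 h 2 min + 10 h 28 min + 8 h 55 min + 9 h 48 min + 9 h 7 min + 6 h 56 min = 62 h 17 min.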